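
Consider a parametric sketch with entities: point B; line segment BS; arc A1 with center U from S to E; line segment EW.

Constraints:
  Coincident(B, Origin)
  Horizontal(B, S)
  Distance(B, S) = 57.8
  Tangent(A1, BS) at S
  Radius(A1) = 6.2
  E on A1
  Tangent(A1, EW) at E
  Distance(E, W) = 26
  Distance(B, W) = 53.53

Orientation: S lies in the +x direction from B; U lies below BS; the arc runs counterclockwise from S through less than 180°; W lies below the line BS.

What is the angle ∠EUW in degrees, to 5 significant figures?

76.588°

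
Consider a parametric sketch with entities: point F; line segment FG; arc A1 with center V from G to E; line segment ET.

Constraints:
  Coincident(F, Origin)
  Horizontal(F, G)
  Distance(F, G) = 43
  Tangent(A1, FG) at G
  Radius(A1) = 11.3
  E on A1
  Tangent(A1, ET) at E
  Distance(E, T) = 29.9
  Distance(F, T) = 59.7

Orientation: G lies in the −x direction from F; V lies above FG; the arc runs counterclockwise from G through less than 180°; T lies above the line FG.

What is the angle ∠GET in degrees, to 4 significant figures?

126.3°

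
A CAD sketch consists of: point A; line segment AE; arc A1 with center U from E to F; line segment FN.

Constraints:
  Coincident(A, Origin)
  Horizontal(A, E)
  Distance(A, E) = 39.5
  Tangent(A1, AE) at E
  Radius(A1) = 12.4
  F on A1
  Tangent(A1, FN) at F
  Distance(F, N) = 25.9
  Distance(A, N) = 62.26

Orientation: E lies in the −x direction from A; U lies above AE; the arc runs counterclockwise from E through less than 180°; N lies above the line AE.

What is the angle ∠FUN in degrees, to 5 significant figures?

64.417°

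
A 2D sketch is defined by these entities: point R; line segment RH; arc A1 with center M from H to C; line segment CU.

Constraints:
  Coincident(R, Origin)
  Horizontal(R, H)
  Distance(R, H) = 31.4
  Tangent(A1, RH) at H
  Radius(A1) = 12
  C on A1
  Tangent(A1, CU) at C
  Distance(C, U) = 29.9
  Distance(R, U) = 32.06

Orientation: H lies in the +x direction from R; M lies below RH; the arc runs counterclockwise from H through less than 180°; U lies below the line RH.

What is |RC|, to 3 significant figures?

21.9

Checks: R = (0.00, 0.00) ✓; |MC| = 12.00 ✓; ∠(MC, CU) = 90.00° ✓; |CU| = 29.90 ✓; |RU| = 32.06 ✓.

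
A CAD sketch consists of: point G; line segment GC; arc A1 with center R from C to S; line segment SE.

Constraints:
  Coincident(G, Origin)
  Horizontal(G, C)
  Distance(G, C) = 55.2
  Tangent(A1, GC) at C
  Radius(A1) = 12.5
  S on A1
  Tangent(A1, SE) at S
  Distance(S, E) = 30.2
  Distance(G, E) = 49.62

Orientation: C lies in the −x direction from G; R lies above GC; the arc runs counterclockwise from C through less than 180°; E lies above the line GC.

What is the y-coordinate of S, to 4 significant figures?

8.316

Checks: |RS| = 12.50 ✓; ∠(RS, SE) = 90.00° ✓; |SE| = 30.20 ✓; |GE| = 49.62 ✓.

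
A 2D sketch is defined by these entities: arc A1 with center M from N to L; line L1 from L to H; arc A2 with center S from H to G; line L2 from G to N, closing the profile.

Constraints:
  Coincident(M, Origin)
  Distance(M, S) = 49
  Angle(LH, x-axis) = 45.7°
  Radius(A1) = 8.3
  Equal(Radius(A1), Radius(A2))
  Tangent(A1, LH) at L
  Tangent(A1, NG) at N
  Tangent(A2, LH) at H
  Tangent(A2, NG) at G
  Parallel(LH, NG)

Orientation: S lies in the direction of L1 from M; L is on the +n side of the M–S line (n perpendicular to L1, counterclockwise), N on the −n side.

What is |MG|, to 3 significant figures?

49.7

The slot axis is L1's direction at 45.7°, so u = (cos 45.7°, sin 45.7°) = (0.698, 0.716) and n = (−sin 45.7°, cos 45.7°) = (-0.716, 0.698). M is at the origin and S lies 49.0 along u from M, so S = 49.0·u = (34.2, 35.1). Tangency of A1 to both parallel lines with radius 8.3 puts L and N at M ± 8.3·n: L = (-5.94, 5.80), N = (5.94, -5.80). Equal radii place H and G the same way about S: H = S + 8.3·n = (28.3, 40.9), G = S − 8.3·n = (40.2, 29.3). Then |MG| = |G − M| = 49.7.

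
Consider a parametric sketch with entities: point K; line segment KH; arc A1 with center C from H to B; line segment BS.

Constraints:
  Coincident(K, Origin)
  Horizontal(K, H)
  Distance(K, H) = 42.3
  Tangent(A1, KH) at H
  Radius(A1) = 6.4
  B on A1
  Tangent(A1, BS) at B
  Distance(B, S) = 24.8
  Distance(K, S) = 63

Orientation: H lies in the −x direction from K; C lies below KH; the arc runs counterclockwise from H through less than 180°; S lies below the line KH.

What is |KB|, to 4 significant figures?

48.52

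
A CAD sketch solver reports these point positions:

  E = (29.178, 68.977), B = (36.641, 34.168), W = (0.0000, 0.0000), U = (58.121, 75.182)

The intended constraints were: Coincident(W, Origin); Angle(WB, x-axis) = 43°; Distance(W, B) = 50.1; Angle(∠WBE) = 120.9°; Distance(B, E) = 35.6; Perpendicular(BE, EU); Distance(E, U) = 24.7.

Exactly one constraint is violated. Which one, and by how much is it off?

Distance(E, U) = 24.7 — off by 4.90.

W = (0.00, 0.00) ✓; WB at 43.00° ✓; |WB| = 50.10 ✓; ∠WBE = 120.9° ✓; |BE| = 35.60 ✓; ∠(BE, EU) = 90.00° ✓; |EU| = 29.60 ✗.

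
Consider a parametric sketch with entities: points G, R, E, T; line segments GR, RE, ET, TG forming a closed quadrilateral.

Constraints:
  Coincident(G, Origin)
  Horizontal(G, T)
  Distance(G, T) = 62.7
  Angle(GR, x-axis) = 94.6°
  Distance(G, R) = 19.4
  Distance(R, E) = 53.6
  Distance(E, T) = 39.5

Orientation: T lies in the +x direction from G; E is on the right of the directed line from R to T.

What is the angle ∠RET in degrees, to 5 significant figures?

90.941°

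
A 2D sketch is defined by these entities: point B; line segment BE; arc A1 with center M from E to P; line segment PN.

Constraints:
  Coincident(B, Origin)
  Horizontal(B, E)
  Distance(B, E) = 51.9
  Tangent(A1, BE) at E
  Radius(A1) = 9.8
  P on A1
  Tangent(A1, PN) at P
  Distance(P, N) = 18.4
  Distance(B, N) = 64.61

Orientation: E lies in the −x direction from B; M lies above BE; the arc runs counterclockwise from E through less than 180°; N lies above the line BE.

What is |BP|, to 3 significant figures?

47.7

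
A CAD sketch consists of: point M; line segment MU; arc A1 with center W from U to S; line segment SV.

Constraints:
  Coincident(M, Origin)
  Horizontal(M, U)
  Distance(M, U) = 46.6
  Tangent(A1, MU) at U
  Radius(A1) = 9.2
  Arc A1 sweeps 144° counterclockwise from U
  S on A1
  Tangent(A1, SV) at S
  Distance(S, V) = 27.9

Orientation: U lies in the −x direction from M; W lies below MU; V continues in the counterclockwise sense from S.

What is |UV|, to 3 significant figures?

37.2

M is at the origin; MU is horizontal with |MU| = 46.6 and U on the −x side, so U = (-46.6, 0.00). A1 meets MU tangentially, so WU is at right angles to MU, so W = U + (0, -9.2) = (-46.6, -9.20). On A1, U sits at bearing 90° from W; a 144° counterclockwise sweep puts S at bearing 234°, so S = W + 9.2·(cos 234°, sin 234°) = (-52.0, -16.6). A1 meets SV tangentially, so WS is at right angles to SV, so SV runs along (−sin 234°, cos 234°); with |SV| = 27.9, V = (-29.4, -33.0). Then |UV| = |V − U| = 37.2.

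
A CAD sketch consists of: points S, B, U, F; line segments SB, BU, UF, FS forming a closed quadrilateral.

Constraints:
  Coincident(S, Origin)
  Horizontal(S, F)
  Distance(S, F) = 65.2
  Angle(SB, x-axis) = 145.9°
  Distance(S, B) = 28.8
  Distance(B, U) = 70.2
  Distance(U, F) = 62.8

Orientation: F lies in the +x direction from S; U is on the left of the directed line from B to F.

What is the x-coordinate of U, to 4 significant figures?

34.69

Checks: |BU| = 70.20 ✓; |UF| = 62.80 ✓.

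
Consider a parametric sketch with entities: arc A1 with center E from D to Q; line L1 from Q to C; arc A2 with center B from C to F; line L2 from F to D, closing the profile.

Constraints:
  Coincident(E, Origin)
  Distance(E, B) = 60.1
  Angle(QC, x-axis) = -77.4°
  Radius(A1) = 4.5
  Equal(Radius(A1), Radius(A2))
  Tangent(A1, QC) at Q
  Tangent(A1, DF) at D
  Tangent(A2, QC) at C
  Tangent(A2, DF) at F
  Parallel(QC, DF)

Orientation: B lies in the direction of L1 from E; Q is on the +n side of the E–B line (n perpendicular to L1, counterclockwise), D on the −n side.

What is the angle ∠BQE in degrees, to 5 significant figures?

85.718°

E is at the origin and B lies 60.1 along u from E, so B = 60.1·u = (13.110, -58.653). Tangency of A1 to both parallel lines with radius 4.5 puts Q and D at E ± 4.5·n: Q = (4.3916, 0.98164), D = (-4.3916, -0.98164). Then cos ∠BQE = QB·QE / (|QB||QE|), giving 85.718°.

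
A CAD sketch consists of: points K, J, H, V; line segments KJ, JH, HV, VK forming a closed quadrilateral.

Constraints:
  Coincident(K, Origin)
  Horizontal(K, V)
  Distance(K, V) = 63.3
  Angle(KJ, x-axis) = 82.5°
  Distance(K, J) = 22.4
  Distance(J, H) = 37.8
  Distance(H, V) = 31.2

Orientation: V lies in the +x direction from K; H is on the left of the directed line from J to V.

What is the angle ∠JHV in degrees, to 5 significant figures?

137.40°

Checks: K.y = 0.00, V.y = 0.00 ✓; |JH| = 37.80 ✓; |HV| = 31.20 ✓.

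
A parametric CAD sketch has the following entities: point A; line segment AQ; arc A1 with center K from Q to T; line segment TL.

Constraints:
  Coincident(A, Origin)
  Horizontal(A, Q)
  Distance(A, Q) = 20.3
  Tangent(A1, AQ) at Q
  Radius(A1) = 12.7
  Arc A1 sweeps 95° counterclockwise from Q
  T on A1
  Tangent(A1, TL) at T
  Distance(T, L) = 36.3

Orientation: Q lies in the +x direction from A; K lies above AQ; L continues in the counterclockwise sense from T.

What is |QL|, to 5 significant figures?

50.862

On A1, Q sits at bearing -90° from K; a 95° counterclockwise sweep puts T at bearing 5°, so T = K + 12.7·(cos 5°, sin 5°) = (32.952, 13.807). Since A1 is tangent to TL there, KT ⟂ TL, so TL runs along (−sin 5°, cos 5°); with |TL| = 36.3, L = (29.788, 49.969). Then |QL| = |L − Q| = 50.862.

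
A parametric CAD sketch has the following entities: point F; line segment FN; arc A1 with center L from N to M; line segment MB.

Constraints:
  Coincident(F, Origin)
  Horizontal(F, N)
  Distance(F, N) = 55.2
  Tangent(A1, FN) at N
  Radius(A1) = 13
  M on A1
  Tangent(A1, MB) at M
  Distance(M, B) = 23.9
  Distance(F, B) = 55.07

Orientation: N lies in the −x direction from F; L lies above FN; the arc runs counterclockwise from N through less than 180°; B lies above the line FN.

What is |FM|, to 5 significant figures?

44.026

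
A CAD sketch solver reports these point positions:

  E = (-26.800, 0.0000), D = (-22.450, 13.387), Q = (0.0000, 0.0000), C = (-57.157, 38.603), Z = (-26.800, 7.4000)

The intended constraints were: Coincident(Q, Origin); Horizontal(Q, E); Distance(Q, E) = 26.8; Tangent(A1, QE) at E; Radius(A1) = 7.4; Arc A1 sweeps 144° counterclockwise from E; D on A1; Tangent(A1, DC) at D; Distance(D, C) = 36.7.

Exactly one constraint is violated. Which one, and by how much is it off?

Distance(D, C) = 36.7 — off by 6.20.

Q = (0.00, 0.00) ✓; Q.y = 0.00, E.y = 0.00 ✓; |QE| = 26.80 ✓; ∠(ZE, EQ) = 90.00° ✓; |ZE| = 7.400 ✓; bearing(Z→D) − bearing(Z→E) = 144.0° ✓; |ZD| = 7.400 ✓; ∠(ZD, DC) = 90.00° ✓; |DC| = 42.90 ✗.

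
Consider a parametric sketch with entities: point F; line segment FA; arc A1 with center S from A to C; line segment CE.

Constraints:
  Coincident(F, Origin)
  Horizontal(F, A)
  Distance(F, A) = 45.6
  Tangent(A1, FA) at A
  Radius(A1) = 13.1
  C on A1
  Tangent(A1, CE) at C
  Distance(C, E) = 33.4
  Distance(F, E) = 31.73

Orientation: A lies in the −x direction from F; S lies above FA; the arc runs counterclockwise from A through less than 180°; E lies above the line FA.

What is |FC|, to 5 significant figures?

36.212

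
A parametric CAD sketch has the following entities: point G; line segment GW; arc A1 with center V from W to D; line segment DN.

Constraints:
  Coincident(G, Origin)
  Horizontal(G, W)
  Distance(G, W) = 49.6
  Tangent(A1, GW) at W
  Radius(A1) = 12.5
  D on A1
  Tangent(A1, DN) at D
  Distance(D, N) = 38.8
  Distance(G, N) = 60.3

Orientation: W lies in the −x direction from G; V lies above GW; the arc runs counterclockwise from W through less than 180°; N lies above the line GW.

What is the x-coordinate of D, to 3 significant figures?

-37.2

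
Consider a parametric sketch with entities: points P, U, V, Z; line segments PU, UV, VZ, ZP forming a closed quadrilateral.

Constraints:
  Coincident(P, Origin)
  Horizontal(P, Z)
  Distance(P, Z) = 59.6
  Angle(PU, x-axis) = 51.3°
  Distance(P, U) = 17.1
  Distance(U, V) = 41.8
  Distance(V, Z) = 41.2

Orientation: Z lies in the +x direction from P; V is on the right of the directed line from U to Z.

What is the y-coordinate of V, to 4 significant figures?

-25.15

P is at the origin; P and Z share the same y with |PZ| = 59.6 and Z in +x, so Z = (59.6, 0). PU runs at 51.3° with |PU| = 17.1, so U = (10.69, 13.35). V is determined by |UV| = 41.8 and |VZ| = 41.2 together: it lies at the intersection of circle(U, 41.8) and circle(Z, 41.2). With |UZ| = 50.70, the foot of the radical line on UZ is 25.84 from U and the perpendicular offset is √(41.8² − 25.84²) = 32.86. Taking the right-of-UZ solution: V = (26.97, -25.15).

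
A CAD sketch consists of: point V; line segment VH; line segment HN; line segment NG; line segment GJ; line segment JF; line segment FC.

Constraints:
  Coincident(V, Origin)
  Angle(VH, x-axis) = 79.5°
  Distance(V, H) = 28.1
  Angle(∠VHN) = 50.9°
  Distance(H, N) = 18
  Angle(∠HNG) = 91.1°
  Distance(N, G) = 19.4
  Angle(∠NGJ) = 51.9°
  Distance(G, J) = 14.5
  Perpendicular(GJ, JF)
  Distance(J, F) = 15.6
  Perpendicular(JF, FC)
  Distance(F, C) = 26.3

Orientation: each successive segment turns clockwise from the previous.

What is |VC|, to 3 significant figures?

21.0

V is at the origin; VH runs at 79.5° with length 28.1, so H = (5.12, 27.6). ∠VHN = 50.9° gives HN at -49.6° from the x-axis; with |HN| = 18.0, N = (16.8, 13.9). ∠HNG = 91.1° gives NG at -138° from the x-axis; with |NG| = 19.4, G = (2.26, 1.07). ∠NGJ = 51.9° gives GJ at 93.4° from the x-axis; with |GJ| = 14.5, J = (1.40, 15.5). GJ is perpendicular to JF, so JF runs at 3.40°; with |JF| = 15.6, F = (17.0, 16.5). The perpendicularity gives FC at right angles to JF, so FC runs at -86.6°; with |FC| = 26.3, C = (18.5, -9.79). Then |VC| = |C − V| = 21.0.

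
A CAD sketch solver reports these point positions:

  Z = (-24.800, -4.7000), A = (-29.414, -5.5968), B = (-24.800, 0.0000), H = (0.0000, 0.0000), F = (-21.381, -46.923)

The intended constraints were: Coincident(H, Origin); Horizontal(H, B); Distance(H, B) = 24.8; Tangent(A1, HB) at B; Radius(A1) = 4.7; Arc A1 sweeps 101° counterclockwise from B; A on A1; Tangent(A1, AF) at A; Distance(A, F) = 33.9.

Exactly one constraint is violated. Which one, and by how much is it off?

Distance(A, F) = 33.9 — off by 8.20.

H = (0.00, 0.00) ✓; H.y = 0.00, B.y = 0.00 ✓; |HB| = 24.80 ✓; ∠(ZB, BH) = 90.00° ✓; |ZB| = 4.700 ✓; bearing(Z→A) − bearing(Z→B) = 101.0° ✓; |ZA| = 4.700 ✓; ∠(ZA, AF) = 90.00° ✓; |AF| = 42.10 ✗.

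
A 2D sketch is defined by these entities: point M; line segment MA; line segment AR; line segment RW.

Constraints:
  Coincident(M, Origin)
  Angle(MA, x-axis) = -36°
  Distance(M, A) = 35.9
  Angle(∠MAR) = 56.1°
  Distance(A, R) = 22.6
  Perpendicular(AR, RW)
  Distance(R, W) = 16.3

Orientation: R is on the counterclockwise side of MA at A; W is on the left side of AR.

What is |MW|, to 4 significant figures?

13.74

∠MAR = 56.1°, so AR runs at -36.0° + (180° − 56.1°) = 87.90° from the x-axis; with |AR| = 22.6, R = A + 22.6·(cos 87.90°, sin 87.90°) = (29.87, 1.483). AR ⟂ RW; with |RW| = 16.3 on the left of AR, W = R + 16.3·(-0.9993, 0.03664) = (13.58, 2.081). Then |MW| = |W − M| = 13.74.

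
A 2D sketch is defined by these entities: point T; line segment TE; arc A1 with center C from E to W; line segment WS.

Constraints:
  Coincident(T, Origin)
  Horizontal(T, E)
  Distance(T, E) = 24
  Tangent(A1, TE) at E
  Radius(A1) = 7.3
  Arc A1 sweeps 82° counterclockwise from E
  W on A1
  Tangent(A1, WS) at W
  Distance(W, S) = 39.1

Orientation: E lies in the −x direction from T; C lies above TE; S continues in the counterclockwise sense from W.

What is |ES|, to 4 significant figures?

46.75

T is at the origin; T and E share the same y with |TE| = 24.0 and E on the −x side, so E = (-24.00, 0.000). The tangent condition forces CE to be normal to TE, so C = E + (0, 7.3) = (-24.00, 7.300). On A1, E sits at bearing -90° from C; an 82° counterclockwise sweep puts W at bearing -8°, so W = C + 7.3·(cos -8°, sin -8°) = (-16.77, 6.284). Tangency of A1 to WS means the radius CW is perpendicular to WS, so WS runs along (−sin -8°, cos -8°); with |WS| = 39.1, S = (-11.33, 45.00). Then |ES| = |S − E| = 46.75.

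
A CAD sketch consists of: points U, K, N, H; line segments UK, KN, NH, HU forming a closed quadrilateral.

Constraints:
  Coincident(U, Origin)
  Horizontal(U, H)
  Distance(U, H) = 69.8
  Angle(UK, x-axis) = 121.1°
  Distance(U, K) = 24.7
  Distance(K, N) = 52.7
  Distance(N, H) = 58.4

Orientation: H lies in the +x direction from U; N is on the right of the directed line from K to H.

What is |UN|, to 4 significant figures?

28.03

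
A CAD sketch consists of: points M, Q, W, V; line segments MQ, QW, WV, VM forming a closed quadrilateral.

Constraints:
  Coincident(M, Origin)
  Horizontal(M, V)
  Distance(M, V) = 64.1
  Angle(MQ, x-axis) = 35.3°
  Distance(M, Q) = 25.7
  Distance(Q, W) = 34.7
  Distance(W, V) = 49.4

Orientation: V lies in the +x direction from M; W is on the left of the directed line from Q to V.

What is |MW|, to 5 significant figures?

59.482

Checks: |QW| = 34.70 ✓; |WV| = 49.40 ✓.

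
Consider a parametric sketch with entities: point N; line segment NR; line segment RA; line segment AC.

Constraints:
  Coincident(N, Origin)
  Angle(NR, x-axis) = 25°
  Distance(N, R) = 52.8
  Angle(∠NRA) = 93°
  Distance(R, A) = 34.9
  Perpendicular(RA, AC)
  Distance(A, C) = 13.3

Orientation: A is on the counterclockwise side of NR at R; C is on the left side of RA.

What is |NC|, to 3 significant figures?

54.5

N is at the origin; NR runs at 25.0° with length 52.8, so R = 52.8·(cos 25.0°, sin 25.0°) = (47.9, 22.3). ∠NRA = 93.0°, so RA runs at 25.0° + (180° − 93.0°) = 112° from the x-axis; with |RA| = 34.9, A = R + 34.9·(cos 112°, sin 112°) = (34.8, 54.7). RA is perpendicular to AC; with |AC| = 13.3 on the left of RA, C = A + 13.3·(-0.927, -0.375) = (22.4, 49.7). Then |NC| = |C − N| = 54.5.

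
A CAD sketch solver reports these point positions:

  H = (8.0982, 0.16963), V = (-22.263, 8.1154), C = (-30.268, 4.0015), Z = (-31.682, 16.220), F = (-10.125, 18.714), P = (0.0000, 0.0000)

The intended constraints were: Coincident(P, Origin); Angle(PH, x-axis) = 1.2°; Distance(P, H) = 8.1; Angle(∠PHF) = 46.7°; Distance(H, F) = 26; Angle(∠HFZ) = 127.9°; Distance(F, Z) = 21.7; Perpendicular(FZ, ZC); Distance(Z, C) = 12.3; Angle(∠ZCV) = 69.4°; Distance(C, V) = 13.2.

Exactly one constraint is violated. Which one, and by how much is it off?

Distance(C, V) = 13.2 — off by 4.20.

P = (0.00, 0.00) ✓; PH at 1.200° ✓; |PH| = 8.100 ✓; ∠PHF = 46.70° ✓; |HF| = 26.00 ✓; ∠HFZ = 127.9° ✓; |FZ| = 21.70 ✓; ∠(FZ, ZC) = 90.00° ✓; |ZC| = 12.30 ✓; ∠ZCV = 69.40° ✓; |CV| = 9.000 ✗.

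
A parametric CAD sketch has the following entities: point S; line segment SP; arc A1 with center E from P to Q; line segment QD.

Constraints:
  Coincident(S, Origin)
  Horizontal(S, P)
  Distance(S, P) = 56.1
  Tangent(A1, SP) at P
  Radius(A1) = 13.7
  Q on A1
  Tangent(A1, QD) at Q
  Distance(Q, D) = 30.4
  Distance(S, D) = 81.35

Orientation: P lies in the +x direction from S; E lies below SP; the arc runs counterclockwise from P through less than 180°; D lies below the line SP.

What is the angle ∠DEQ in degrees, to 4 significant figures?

65.74°

Checks: |SP| = 56.10 ✓; |EQ| = 13.70 ✓; ∠(EQ, QD) = 90.00° ✓; |QD| = 30.40 ✓; |SD| = 81.35 ✓.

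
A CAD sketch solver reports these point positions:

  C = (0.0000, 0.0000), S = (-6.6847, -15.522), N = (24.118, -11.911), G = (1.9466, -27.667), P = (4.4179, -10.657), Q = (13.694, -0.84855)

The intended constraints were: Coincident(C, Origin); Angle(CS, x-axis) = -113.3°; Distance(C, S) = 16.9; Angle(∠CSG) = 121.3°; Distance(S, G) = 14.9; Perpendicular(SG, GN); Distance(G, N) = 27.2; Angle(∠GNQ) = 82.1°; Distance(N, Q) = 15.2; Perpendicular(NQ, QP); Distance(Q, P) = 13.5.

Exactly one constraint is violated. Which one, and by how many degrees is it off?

Perpendicular(NQ, QP) — off by 3.30°.

C = (0.00, 0.00) ✓; CS at -113.3° ✓; |CS| = 16.90 ✓; ∠CSG = 121.3° ✓; |SG| = 14.90 ✓; ∠(SG, GN) = 90.00° ✓; |GN| = 27.20 ✓; ∠GNQ = 82.10° ✓; |NQ| = 15.20 ✓; ∠(NQ, QP) = 93.30° ✗; |QP| = 13.50 ✓.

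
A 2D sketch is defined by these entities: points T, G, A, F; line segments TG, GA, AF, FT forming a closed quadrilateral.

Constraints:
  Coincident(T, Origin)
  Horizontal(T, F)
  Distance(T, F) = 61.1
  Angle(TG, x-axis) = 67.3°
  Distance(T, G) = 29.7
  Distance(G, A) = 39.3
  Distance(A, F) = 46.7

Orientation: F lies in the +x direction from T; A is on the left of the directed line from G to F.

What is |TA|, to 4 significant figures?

64.60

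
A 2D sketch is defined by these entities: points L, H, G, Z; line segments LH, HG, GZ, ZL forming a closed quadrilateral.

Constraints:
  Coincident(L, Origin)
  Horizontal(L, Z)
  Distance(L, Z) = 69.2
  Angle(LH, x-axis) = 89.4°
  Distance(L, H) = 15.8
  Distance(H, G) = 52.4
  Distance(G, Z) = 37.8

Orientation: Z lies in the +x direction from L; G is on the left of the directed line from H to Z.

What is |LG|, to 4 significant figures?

59.49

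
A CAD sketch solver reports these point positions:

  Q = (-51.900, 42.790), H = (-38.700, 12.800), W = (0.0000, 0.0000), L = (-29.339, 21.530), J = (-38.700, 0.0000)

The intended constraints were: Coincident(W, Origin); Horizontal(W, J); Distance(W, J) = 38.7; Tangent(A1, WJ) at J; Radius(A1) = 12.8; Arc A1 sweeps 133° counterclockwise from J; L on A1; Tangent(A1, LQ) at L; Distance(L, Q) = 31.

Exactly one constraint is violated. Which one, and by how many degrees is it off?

Tangent(A1, LQ) at L — off by 3.70°.

W = (0.00, 0.00) ✓; W.y = 0.00, J.y = 0.00 ✓; |WJ| = 38.70 ✓; ∠(HJ, JW) = 90.00° ✓; |HJ| = 12.80 ✓; bearing(H→L) − bearing(H→J) = 133.0° ✓; |HL| = 12.80 ✓; ∠(HL, LQ) = 86.30° ✗; |LQ| = 31.00 ✓.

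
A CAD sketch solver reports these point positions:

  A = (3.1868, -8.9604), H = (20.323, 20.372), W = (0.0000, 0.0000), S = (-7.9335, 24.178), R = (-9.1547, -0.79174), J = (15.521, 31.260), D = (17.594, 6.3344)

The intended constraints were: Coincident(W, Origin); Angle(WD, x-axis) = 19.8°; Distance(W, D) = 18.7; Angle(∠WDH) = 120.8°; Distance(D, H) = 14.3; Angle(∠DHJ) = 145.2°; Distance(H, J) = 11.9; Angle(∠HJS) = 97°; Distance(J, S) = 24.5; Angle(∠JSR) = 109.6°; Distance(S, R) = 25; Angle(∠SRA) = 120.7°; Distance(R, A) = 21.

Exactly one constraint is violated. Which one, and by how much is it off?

Distance(R, A) = 21 — off by 6.20.

W = (0.00, 0.00) ✓; WD at 19.80° ✓; |WD| = 18.70 ✓; ∠WDH = 120.8° ✓; |DH| = 14.30 ✓; ∠DHJ = 145.2° ✓; |HJ| = 11.90 ✓; ∠HJS = 97.00° ✓; |JS| = 24.50 ✓; ∠JSR = 109.6° ✓; |SR| = 25.00 ✓; ∠SRA = 120.7° ✓; |RA| = 14.80 ✗.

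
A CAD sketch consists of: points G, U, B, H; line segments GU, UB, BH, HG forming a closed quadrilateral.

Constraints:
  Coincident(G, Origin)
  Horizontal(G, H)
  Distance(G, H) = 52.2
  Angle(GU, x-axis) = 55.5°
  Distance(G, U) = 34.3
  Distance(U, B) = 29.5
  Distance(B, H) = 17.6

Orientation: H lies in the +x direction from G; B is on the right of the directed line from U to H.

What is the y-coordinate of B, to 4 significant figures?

3.140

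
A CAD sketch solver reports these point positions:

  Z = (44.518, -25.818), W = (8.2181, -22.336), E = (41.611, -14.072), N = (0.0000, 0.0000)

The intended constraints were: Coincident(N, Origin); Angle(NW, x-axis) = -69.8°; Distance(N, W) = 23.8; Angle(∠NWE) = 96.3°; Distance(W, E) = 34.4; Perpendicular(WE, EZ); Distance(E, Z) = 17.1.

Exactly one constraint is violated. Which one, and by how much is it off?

Distance(E, Z) = 17.1 — off by 5.00.

N = (0.00, 0.00) ✓; NW at -69.80° ✓; |NW| = 23.80 ✓; ∠NWE = 96.30° ✓; |WE| = 34.40 ✓; ∠(WE, EZ) = 90.00° ✓; |EZ| = 12.10 ✗.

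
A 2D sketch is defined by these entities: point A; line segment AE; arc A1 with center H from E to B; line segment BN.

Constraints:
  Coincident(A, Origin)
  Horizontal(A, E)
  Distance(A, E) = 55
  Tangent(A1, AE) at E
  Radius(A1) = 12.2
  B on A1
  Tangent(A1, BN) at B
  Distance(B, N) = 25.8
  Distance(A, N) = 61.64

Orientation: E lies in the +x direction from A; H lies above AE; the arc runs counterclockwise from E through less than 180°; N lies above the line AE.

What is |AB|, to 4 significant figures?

67.30

Checks: |HB| = 12.20 ✓; ∠(HB, BN) = 90.00° ✓; |BN| = 25.80 ✓; |AN| = 61.64 ✓.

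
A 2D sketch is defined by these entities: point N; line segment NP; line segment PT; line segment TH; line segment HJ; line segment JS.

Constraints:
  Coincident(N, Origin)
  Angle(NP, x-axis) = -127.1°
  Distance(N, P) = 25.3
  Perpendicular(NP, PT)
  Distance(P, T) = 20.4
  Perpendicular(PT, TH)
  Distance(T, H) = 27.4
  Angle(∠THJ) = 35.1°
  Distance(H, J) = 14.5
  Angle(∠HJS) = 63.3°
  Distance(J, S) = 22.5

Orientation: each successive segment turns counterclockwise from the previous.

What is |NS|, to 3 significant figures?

36.7

N is at the origin; NP runs at -127.1° with length 25.3, so P = (-15.3, -20.2). NP ⟂ PT, so PT runs at -37.1°; with |PT| = 20.4, T = (1.01, -32.5). PT is perpendicular to TH, so TH runs at 52.9°; with |TH| = 27.4, H = (17.5, -10.6). ∠THJ = 35.1° gives HJ at -162° from the x-axis; with |HJ| = 14.5, J = (3.73, -15.1). ∠HJS = 63.3° gives JS at -45.5° from the x-axis; with |JS| = 22.5, S = (19.5, -31.1). Then |NS| = |S − N| = 36.7.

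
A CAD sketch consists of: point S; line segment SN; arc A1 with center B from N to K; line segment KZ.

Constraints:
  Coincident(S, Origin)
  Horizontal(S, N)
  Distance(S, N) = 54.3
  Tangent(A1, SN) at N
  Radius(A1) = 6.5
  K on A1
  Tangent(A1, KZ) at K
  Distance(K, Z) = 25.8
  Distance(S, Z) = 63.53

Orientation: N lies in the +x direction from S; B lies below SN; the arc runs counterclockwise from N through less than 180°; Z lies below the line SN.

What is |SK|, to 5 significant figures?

48.666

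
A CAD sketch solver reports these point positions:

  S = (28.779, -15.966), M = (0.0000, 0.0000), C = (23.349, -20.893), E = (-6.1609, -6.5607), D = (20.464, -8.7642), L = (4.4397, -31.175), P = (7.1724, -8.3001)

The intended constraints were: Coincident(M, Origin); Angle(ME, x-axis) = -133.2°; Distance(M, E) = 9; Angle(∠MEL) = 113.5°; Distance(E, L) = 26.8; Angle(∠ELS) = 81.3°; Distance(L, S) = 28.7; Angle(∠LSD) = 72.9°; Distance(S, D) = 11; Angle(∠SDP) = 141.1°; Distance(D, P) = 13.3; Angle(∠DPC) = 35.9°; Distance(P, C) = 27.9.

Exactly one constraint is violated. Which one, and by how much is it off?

Distance(P, C) = 27.9 — off by 7.40.

M = (0.00, 0.00) ✓; ME at -133.2° ✓; |ME| = 9.000 ✓; ∠MEL = 113.5° ✓; |EL| = 26.80 ✓; ∠ELS = 81.30° ✓; |LS| = 28.70 ✓; ∠LSD = 72.90° ✓; |SD| = 11.00 ✓; ∠SDP = 141.1° ✓; |DP| = 13.30 ✓; ∠DPC = 35.90° ✓; |PC| = 20.50 ✗.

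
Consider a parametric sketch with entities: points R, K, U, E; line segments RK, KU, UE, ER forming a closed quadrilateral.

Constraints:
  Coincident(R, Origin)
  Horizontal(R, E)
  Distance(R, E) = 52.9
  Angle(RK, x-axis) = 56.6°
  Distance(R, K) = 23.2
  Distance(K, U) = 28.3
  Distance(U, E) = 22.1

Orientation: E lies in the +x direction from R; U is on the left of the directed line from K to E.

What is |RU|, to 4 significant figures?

45.10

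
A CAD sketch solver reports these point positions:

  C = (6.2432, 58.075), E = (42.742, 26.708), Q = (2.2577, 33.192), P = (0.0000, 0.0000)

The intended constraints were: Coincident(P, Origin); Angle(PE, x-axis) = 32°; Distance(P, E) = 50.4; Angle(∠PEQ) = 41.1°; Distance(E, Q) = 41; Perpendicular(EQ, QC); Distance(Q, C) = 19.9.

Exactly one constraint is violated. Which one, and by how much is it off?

Distance(Q, C) = 19.9 — off by 5.30.

P = (0.00, 0.00) ✓; PE at 32.00° ✓; |PE| = 50.40 ✓; ∠PEQ = 41.10° ✓; |EQ| = 41.00 ✓; ∠(EQ, QC) = 90.00° ✓; |QC| = 25.20 ✗.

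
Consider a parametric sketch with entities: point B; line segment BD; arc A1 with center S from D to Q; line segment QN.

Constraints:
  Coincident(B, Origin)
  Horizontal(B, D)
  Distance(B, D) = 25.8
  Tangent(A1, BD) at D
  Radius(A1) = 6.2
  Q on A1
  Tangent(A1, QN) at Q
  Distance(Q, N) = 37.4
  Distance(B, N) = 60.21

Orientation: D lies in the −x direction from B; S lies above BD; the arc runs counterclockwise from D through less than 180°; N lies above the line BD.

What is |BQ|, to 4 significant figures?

23.73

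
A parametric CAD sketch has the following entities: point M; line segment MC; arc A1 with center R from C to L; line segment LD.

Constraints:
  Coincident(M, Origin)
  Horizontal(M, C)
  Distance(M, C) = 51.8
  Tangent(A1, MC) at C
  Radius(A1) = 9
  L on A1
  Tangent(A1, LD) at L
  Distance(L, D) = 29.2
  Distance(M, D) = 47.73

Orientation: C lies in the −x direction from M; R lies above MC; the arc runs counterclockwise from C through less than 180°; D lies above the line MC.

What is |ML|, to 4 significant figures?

43.71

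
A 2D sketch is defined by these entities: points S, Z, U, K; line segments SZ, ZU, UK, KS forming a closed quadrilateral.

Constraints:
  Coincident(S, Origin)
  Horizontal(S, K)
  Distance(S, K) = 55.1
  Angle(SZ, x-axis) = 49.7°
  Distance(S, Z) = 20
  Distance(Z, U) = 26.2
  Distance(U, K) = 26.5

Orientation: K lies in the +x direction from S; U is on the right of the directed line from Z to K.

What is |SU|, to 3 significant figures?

29.6

S is at the origin; SK is horizontal with |SK| = 55.1 and K in +x, so K = (55.1, 0). SZ runs at 49.7° with |SZ| = 20.0, so Z = (12.9, 15.3). U is determined by |ZU| = 26.2 and |UK| = 26.5 together: it lies at the intersection of circle(Z, 26.2) and circle(K, 26.5). With |ZK| = 44.8, the foot of the radical line on ZK is 22.2 from Z and the perpendicular offset is √(26.2² − 22.2²) = 13.8. Taking the right-of-ZK solution: U = (29.1, -5.33).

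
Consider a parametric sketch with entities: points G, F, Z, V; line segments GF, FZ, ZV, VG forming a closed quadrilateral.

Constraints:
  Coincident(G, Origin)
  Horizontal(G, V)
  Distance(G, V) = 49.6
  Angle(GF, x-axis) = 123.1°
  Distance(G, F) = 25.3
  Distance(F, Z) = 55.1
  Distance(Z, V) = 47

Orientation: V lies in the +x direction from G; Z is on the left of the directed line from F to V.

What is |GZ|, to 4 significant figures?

57.53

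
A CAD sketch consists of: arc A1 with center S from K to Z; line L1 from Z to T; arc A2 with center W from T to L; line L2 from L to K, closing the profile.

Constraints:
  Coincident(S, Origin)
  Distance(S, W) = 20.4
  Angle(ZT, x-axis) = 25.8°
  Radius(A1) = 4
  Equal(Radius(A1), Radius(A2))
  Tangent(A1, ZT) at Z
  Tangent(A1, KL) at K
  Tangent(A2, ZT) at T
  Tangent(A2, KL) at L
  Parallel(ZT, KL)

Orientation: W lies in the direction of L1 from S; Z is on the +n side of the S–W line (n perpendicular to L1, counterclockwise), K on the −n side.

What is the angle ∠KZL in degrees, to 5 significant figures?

68.587°

The slot axis is L1's direction at 25.8°, so u = (cos 25.8°, sin 25.8°) = (0.90032, 0.43523) and n = (−sin 25.8°, cos 25.8°) = (-0.43523, 0.90032). S is at the origin and W lies 20.4 along u from S, so W = 20.4·u = (18.367, 8.8787). Tangency of A1 to both parallel lines with radius 4.0 puts Z and K at S ± 4.0·n: Z = (-1.7409, 3.6013), K = (1.7409, -3.6013). Equal radii place T and L the same way about W: T = W + 4.0·n = (16.626, 12.480), L = W − 4.0·n = (20.107, 5.2774). Then cos ∠KZL = ZK·ZL / (|ZK||ZL|), giving 68.587°.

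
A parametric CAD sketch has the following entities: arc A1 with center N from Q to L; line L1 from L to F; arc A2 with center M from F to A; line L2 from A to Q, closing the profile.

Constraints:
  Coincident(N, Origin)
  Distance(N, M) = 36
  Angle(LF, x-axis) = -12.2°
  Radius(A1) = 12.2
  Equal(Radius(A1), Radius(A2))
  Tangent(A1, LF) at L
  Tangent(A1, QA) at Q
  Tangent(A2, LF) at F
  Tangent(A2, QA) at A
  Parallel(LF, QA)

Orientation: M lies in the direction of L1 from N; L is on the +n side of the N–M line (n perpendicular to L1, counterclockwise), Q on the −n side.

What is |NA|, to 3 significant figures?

38.0

The slot axis is L1's direction at -12.2°, so u = (cos -12.2°, sin -12.2°) = (0.977, -0.211) and n = (−sin -12.2°, cos -12.2°) = (0.211, 0.977). N is at the origin and M lies 36.0 along u from N, so M = 36.0·u = (35.2, -7.61). Tangency of A1 to both parallel lines with radius 12.2 puts L and Q at N ± 12.2·n: L = (2.58, 11.9), Q = (-2.58, -11.9). Equal radii place F and A the same way about M: F = M + 12.2·n = (37.8, 4.32), A = M − 12.2·n = (32.6, -19.5). Then |NA| = |A − N| = 38.0.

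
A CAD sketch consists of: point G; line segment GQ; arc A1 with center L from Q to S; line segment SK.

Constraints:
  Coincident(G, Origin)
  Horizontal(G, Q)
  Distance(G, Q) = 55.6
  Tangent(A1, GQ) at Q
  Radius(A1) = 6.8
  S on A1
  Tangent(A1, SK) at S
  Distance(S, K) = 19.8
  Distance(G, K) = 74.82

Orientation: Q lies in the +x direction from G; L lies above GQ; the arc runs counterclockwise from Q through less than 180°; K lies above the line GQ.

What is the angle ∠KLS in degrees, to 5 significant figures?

71.046°

G is at the origin; GQ is horizontal with |GQ| = 55.6 and Q on the +x side, so Q = (55.600, 0.0000). Since A1 is tangent to GQ there, LQ ⟂ GQ, so L = Q + (0, 6.8) = (55.600, 6.8000). Since LS ⟂ SK (tangency), |LK| = √(6.8² + 19.8²) = 20.935 regardless of where S sits on A1. So K lies on both circle(G, 74.82) and circle(L, 20.935); the above-GQ intersection is K = (72.229, 19.518). S is the foot of the tangent from K: S = (61.261, 3.0332).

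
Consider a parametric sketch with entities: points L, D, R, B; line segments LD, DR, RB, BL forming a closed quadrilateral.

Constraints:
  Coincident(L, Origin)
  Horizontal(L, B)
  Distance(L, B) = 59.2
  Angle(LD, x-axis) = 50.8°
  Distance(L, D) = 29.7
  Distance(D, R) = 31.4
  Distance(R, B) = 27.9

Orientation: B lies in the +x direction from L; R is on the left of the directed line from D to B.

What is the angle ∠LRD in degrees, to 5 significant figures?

21.708°

Checks: |DR| = 31.40 ✓; |RB| = 27.90 ✓.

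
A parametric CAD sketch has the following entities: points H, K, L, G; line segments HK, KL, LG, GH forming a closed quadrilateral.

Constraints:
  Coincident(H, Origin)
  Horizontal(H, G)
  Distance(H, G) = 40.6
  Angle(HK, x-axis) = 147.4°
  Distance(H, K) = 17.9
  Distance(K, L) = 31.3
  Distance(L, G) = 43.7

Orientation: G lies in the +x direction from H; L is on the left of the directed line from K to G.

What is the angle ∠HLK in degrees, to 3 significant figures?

33.3°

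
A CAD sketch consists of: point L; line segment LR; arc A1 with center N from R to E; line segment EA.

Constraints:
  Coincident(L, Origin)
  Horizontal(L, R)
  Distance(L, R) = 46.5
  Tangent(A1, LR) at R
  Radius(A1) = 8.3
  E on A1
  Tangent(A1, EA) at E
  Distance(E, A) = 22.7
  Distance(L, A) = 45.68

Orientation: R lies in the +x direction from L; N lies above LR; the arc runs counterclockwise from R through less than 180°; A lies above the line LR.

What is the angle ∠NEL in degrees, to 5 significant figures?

33.176°

Checks: ∠(NR, RL) = 90.00° ✓; |NR| = 8.300 ✓; |NE| = 8.300 ✓; ∠(NE, EA) = 90.00° ✓; |EA| = 22.70 ✓; |LA| = 45.68 ✓.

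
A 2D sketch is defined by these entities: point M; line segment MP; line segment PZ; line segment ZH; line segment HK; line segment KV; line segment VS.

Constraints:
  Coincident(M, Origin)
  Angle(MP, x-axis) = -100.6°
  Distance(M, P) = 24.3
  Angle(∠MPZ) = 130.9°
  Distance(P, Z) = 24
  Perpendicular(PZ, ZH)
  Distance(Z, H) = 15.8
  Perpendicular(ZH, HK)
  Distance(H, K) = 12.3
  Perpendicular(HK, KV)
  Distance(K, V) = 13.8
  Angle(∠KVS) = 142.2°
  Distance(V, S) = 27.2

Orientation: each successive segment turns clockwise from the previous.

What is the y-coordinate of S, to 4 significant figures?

-55.03

HK is perpendicular to KV, so KV runs at -59.70°; with |KV| = 13.8, V = (-15.58, -28.06). ∠KVS = 142.2° gives VS at -97.50° from the x-axis; with |VS| = 27.2, S = (-19.13, -55.03). So S.y = -55.03.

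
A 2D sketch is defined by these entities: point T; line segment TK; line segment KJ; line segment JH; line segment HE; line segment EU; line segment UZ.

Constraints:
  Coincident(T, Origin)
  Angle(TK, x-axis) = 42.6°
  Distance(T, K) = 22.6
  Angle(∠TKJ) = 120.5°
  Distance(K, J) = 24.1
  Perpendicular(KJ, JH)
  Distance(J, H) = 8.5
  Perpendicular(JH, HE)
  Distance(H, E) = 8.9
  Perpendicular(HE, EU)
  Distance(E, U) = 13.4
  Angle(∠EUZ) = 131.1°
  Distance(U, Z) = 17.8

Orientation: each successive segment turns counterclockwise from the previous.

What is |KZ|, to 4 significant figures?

33.08

The perpendicularity gives EU at right angles to HE, so EU runs at 12.10°; with |EU| = 13.4, U = (18.24, 31.19). ∠EUZ = 131.1° gives UZ at 61.00° from the x-axis; with |UZ| = 17.8, Z = (26.87, 46.76). Then |KZ| = |Z − K| = 33.08.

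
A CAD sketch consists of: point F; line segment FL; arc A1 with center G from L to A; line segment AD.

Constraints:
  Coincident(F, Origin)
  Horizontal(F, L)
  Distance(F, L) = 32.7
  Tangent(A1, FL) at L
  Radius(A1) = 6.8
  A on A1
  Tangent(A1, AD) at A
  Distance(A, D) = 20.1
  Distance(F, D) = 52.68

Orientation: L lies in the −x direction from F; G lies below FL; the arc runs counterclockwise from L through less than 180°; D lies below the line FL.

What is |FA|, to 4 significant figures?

38.86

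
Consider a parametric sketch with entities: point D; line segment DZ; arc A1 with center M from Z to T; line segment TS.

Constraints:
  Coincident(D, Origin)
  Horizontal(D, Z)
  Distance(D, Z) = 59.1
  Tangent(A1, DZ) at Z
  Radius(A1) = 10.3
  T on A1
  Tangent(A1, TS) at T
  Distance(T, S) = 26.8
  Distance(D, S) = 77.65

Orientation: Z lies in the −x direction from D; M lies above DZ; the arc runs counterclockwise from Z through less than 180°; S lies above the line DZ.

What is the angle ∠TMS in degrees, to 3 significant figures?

69.0°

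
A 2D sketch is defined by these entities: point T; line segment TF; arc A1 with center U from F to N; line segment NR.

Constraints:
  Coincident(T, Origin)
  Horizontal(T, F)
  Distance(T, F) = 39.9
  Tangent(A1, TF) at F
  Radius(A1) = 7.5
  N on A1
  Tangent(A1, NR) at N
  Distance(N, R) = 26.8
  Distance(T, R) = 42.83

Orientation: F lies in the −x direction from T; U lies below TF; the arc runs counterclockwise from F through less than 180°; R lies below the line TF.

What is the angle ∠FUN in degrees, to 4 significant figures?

131.4°

Checks: |UF| = 7.500 ✓; |UN| = 7.500 ✓; ∠(UN, NR) = 90.00° ✓; |NR| = 26.80 ✓; |TR| = 42.83 ✓.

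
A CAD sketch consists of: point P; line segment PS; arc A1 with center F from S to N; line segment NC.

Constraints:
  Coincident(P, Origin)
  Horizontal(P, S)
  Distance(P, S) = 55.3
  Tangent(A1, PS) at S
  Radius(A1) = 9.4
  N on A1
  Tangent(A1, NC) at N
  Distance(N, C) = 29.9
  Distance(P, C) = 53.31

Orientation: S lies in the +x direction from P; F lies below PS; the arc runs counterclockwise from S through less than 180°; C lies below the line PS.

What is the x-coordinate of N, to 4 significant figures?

46.17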